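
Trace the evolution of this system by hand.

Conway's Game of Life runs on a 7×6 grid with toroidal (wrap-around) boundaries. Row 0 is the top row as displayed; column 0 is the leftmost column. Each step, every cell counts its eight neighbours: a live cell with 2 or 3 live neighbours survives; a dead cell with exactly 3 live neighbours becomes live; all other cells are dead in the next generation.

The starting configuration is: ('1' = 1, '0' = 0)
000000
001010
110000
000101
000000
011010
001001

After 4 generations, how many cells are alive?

13

t=0: 000000
001010
110000
000101
000000
011010
001001
t=1: 000100
010000
111111
100000
001110
011100
011100
t=2: 010100
010001
001111
100000
000010
000000
010010
t=3: 010010
010001
011111
000000
000000
000000
001000
t=4: 111000
010001
011111
001110
000000
000000
000000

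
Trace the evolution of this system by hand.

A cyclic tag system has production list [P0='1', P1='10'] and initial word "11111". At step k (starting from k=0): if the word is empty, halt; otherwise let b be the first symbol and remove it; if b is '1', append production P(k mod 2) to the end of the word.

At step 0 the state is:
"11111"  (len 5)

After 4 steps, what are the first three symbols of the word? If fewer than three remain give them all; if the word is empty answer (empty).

k=0  "11111"  (len 5)
k=1  "11111"  (len 5)
k=2  "111110"  (len 6)
k=3  "111101"  (len 6)
k=4  "1110110"  (len 7)

111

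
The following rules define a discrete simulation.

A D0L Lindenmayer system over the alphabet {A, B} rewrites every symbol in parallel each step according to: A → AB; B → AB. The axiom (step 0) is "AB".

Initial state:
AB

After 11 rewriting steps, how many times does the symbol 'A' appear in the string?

step 0: AB
step 1: ABAB
step 2: ABABABAB
step 3: ABABABABABABABAB
step 4: ABABABABABABABABABABABABABABABAB
step 5: ABABABABABABABABABABABABABABABABABABABABABABABABABABABABABABABAB
step 6: ABABABABABABABABABABABABABABABABABABABABABABABABABABABABAB…ABABABABABABABABABABABABABABABABABABABABABABABABABABABABAB  (len 128)
step 7: ABABABABABABABABABABABABABABABABABABABABABABABABABABABABAB…ABABABABABABABABABABABABABABABABABABABABABABABABABABABABAB  (len 256)
step 8: ABABABABABABABABABABABABABABABABABABABABABABABABABABABABAB…ABABABABABABABABABABABABABABABABABABABABABABABABABABABABAB  (len 512)
step 9: ABABABABABABABABABABABABABABABABABABABABABABABABABABABABAB…ABABABABABABABABABABABABABABABABABABABABABABABABABABABABAB  (len 1024)
step 10: ABABABABABABABABABABABABABABABABABABABABABABABABABABABABAB…ABABABABABABABABABABABABABABABABABABABABABABABABABABABABAB  (len 2048)
step 11: ABABABABABABABABABABABABABABABABABABABABABABABABABABABABAB…ABABABABABABABABABABABABABABABABABABABABABABABABABABABABAB  (len 4096)

2048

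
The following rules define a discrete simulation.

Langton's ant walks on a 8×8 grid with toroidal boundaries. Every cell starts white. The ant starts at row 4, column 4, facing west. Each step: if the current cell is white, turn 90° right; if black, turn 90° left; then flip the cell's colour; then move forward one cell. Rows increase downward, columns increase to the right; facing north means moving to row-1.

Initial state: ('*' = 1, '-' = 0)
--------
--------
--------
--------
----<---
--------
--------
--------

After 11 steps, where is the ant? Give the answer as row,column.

0) --------
--------
--------
--------
----<---
--------
--------
--------
1) --------
--------
--------
----^---
----*---
--------
--------
--------
2) --------
--------
--------
----*>--
----*---
--------
--------
--------
3) --------
--------
--------
----**--
----*v--
--------
--------
--------
4) --------
--------
--------
----**--
----<*--
--------
--------
--------
5) --------
--------
--------
----**--
-----*--
----v---
--------
--------
6) --------
--------
--------
----**--
-----*--
---<*---
--------
--------
7) --------
--------
--------
----**--
---^-*--
---**---
--------
--------
8) --------
--------
--------
----**--
---*>*--
---**---
--------
--------
9) --------
--------
--------
----**--
---***--
---*v---
--------
--------
10) --------
--------
--------
----**--
---***--
---*->--
--------
--------
11) --------
--------
--------
----**--
---***--
---*-*--
-----v--
--------

6,5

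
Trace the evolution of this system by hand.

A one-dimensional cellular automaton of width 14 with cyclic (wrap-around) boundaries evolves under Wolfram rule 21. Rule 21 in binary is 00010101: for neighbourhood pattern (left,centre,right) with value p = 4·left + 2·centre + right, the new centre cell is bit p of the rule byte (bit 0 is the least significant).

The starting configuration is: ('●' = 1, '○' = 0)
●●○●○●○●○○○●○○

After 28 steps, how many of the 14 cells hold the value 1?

5

k=0  ●●○●○●○●○○○●○○
k=1  ○○○●○●○●●●○●●○
k=2  ●●○●○●○○○○○○○●
k=3  ○○○●○●●●●●●●○○
k=4  ●●○●○○○○○○○○●●
k=5  ○○○●●●●●●●●○○○
k=6  ●●○○○○○○○○○●●●
k=7  ○○●●●●●●●●○○○○
k=8  ●○○○○○○○○○●●●●
k=9  ○●●●●●●●●○○○○○
k=10  ○○○○○○○○○●●●●●
k=11  ●●●●●●●●○○○○○○
k=12  ○○○○○○○○●●●●●○
k=13  ●●●●●●●○○○○○○●
k=14  ○○○○○○○●●●●●○○
k=15  ●●●●●●○○○○○○●●
k=16  ○○○○○○●●●●●○○○
k=17  ●●●●●○○○○○○●●●
k=18  ○○○○○●●●●●○○○○
k=19  ●●●●○○○○○○●●●●
k=20  ○○○○●●●●●○○○○○
k=21  ●●●○○○○○○●●●●●
k=22  ○○○●●●●●○○○○○○
k=23  ●●○○○○○○●●●●●●
k=24  ○○●●●●●○○○○○○○
k=25  ●○○○○○○●●●●●●●
k=26  ○●●●●●○○○○○○○○
k=27  ○○○○○○●●●●●●●●
k=28  ●●●●●○○○○○○○○○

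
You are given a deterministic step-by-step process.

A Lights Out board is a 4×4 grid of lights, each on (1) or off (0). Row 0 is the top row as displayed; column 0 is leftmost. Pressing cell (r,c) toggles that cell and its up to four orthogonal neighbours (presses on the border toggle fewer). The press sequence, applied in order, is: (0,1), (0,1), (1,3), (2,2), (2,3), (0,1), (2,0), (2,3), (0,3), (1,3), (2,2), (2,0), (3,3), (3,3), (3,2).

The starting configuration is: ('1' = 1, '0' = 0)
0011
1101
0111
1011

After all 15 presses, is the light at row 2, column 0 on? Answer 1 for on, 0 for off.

0

0) 0011
1101
0111
1011
1) 1101
1001
0111
1011
2) 0011
1101
0111
1011
3) 0010
1110
0110
1011
4) 0010
1100
0001
1001
5) 0010
1101
0010
1000
6) 1100
1001
0010
1000
7) 1100
0001
1110
0000
8) 1100
0000
1101
0001
9) 1111
0001
1101
0001
10) 1110
0010
1100
0001
11) 1110
0000
1011
0011
12) 1110
1000
0111
1011
13) 1110
1000
0110
1000
14) 1110
1000
0111
1011
15) 1110
1000
0101
1100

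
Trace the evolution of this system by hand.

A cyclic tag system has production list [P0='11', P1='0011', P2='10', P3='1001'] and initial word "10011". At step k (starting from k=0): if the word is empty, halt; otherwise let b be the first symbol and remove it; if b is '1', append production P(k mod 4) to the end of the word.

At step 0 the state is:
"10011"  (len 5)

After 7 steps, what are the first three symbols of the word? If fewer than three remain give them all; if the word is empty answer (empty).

100

[0] "10011"  (len 5)
[1] "001111"  (len 6)
[2] "01111"  (len 5)
[3] "1111"  (len 4)
[4] "1111001"  (len 7)
[5] "11100111"  (len 8)
[6] "11001110011"  (len 11)
[7] "100111001110"  (len 12)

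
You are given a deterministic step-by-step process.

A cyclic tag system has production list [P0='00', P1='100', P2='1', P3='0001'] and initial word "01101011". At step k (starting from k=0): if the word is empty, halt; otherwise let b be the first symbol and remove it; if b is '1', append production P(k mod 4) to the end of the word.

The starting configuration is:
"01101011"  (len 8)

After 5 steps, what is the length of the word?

0) "01101011"  (len 8)
1) "1101011"  (len 7)
2) "101011100"  (len 9)
3) "010111001"  (len 9)
4) "10111001"  (len 8)
5) "011100100"  (len 9)

9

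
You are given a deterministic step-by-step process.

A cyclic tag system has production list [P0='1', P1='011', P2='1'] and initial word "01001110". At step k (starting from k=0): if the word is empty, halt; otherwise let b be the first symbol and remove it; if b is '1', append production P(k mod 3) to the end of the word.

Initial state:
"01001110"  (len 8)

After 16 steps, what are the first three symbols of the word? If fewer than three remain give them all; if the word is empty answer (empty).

k=0  "01001110"  (len 8)
k=1  "1001110"  (len 7)
k=2  "001110011"  (len 9)
k=3  "01110011"  (len 8)
k=4  "1110011"  (len 7)
k=5  "110011011"  (len 9)
k=6  "100110111"  (len 9)
k=7  "001101111"  (len 9)
k=8  "01101111"  (len 8)
k=9  "1101111"  (len 7)
k=10  "1011111"  (len 7)
k=11  "011111011"  (len 9)
k=12  "11111011"  (len 8)
k=13  "11110111"  (len 8)
k=14  "1110111011"  (len 10)
k=15  "1101110111"  (len 10)
k=16  "1011101111"  (len 10)

101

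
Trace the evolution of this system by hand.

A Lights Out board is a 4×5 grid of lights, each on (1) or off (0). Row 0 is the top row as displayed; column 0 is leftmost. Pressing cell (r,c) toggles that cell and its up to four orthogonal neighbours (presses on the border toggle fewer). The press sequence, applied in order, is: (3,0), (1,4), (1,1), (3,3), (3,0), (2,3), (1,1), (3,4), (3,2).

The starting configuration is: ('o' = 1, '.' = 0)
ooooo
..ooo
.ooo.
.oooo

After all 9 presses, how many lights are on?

13

k=0  ooooo
..ooo
.ooo.
.oooo
k=1  ooooo
..ooo
oooo.
o.ooo
k=2  oooo.
..o..
ooooo
o.ooo
k=3  o.oo.
oo...
o.ooo
o.ooo
k=4  o.oo.
oo...
o.o.o
o....
k=5  o.oo.
oo...
..o.o
.o...
k=6  o.oo.
oo.o.
...o.
.o.o.
k=7  oooo.
..oo.
.o.o.
.o.o.
k=8  oooo.
..oo.
.o.oo
.o..o
k=9  oooo.
..oo.
.oooo
..ooo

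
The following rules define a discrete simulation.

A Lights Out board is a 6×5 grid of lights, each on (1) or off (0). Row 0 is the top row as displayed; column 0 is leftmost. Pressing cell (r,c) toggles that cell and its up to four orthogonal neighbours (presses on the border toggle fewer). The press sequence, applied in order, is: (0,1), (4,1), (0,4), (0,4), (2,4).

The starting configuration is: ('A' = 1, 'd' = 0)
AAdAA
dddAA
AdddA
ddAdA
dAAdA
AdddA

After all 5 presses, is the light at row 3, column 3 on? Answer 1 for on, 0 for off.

0

k=0  AAdAA
dddAA
AdddA
ddAdA
dAAdA
AdddA
k=1  ddAAA
dAdAA
AdddA
ddAdA
dAAdA
AdddA
k=2  ddAAA
dAdAA
AdddA
dAAdA
AdddA
AAddA
k=3  ddAdd
dAdAd
AdddA
dAAdA
AdddA
AAddA
k=4  ddAAA
dAdAA
AdddA
dAAdA
AdddA
AAddA
k=5  ddAAA
dAdAd
AddAd
dAAdd
AdddA
AAddA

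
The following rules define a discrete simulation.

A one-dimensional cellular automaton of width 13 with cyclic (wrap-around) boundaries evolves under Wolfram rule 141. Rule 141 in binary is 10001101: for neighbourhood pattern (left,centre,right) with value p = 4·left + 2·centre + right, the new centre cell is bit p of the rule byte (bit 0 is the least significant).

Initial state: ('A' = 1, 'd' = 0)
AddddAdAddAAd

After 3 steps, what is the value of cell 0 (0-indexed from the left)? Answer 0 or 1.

t=0: AddddAdAddAAd
t=1: AdAAdAdAddAdd
t=2: AdAddAdAddAdd
t=3: AdAddAdAddAdd

1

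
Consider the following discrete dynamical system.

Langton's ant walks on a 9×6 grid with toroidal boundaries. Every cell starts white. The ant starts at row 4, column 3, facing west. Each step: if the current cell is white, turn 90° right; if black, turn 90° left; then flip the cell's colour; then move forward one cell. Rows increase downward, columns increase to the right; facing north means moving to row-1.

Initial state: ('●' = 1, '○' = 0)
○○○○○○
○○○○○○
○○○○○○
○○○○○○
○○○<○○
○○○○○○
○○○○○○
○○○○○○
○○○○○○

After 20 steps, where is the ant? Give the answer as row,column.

[0] ○○○○○○
○○○○○○
○○○○○○
○○○○○○
○○○<○○
○○○○○○
○○○○○○
○○○○○○
○○○○○○
[1] ○○○○○○
○○○○○○
○○○○○○
○○○^○○
○○○●○○
○○○○○○
○○○○○○
○○○○○○
○○○○○○
[2] ○○○○○○
○○○○○○
○○○○○○
○○○●>○
○○○●○○
○○○○○○
○○○○○○
○○○○○○
○○○○○○
[3] ○○○○○○
○○○○○○
○○○○○○
○○○●●○
○○○●v○
○○○○○○
○○○○○○
○○○○○○
○○○○○○
[4] ○○○○○○
○○○○○○
○○○○○○
○○○●●○
○○○<●○
○○○○○○
○○○○○○
○○○○○○
○○○○○○
[5] ○○○○○○
○○○○○○
○○○○○○
○○○●●○
○○○○●○
○○○v○○
○○○○○○
○○○○○○
○○○○○○
[6] ○○○○○○
○○○○○○
○○○○○○
○○○●●○
○○○○●○
○○<●○○
○○○○○○
○○○○○○
○○○○○○
[7] ○○○○○○
○○○○○○
○○○○○○
○○○●●○
○○^○●○
○○●●○○
○○○○○○
○○○○○○
○○○○○○
[8] ○○○○○○
○○○○○○
○○○○○○
○○○●●○
○○●>●○
○○●●○○
○○○○○○
○○○○○○
○○○○○○
[9] ○○○○○○
○○○○○○
○○○○○○
○○○●●○
○○●●●○
○○●v○○
○○○○○○
○○○○○○
○○○○○○
[10] ○○○○○○
○○○○○○
○○○○○○
○○○●●○
○○●●●○
○○●○>○
○○○○○○
○○○○○○
○○○○○○
[11] ○○○○○○
○○○○○○
○○○○○○
○○○●●○
○○●●●○
○○●○●○
○○○○v○
○○○○○○
○○○○○○
[12] ○○○○○○
○○○○○○
○○○○○○
○○○●●○
○○●●●○
○○●○●○
○○○<●○
○○○○○○
○○○○○○
[13] ○○○○○○
○○○○○○
○○○○○○
○○○●●○
○○●●●○
○○●^●○
○○○●●○
○○○○○○
○○○○○○
[14] ○○○○○○
○○○○○○
○○○○○○
○○○●●○
○○●●●○
○○●●>○
○○○●●○
○○○○○○
○○○○○○
[15] ○○○○○○
○○○○○○
○○○○○○
○○○●●○
○○●●^○
○○●●○○
○○○●●○
○○○○○○
○○○○○○
[16] ○○○○○○
○○○○○○
○○○○○○
○○○●●○
○○●<○○
○○●●○○
○○○●●○
○○○○○○
○○○○○○
[17] ○○○○○○
○○○○○○
○○○○○○
○○○●●○
○○●○○○
○○●v○○
○○○●●○
○○○○○○
○○○○○○
[18] ○○○○○○
○○○○○○
○○○○○○
○○○●●○
○○●○○○
○○●○>○
○○○●●○
○○○○○○
○○○○○○
[19] ○○○○○○
○○○○○○
○○○○○○
○○○●●○
○○●○○○
○○●○●○
○○○●v○
○○○○○○
○○○○○○
[20] ○○○○○○
○○○○○○
○○○○○○
○○○●●○
○○●○○○
○○●○●○
○○○●○>
○○○○○○
○○○○○○

6,5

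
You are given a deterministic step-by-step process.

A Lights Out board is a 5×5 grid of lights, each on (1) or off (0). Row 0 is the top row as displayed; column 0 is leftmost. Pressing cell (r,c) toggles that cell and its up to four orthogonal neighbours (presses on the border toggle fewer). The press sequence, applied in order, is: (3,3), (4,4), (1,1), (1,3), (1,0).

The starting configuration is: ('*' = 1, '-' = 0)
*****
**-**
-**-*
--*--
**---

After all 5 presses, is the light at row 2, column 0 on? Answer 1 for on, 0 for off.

t=0: *****
**-**
-**-*
--*--
**---
t=1: *****
**-**
-****
---**
**-*-
t=2: *****
**-**
-****
---*-
**--*
t=3: *-***
--***
--***
---*-
**--*
t=4: *-*-*
-----
--*-*
---*-
**--*
t=5: --*-*
**---
*-*-*
---*-
**--*

1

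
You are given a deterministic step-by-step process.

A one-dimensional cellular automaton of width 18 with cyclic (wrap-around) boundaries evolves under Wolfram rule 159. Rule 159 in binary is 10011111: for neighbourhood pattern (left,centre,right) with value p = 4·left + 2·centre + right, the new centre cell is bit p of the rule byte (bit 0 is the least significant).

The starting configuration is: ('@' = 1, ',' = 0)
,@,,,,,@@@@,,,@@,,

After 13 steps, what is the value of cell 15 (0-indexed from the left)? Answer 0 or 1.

t=0: ,@,,,,,@@@@,,,@@,,
t=1: @@@@@@@@@@,@@@@,@@
t=2: @@@@@@@@@,,@@@,,@@
t=3: @@@@@@@@,@@@@,@@@@
t=4: @@@@@@@,,@@@,,@@@@
t=5: @@@@@@,@@@@,@@@@@@
t=6: @@@@@,,@@@,,@@@@@@
t=7: @@@@,@@@@,@@@@@@@@
t=8: @@@,,@@@,,@@@@@@@@
t=9: @@,@@@@,@@@@@@@@@@
t=10: @,,@@@,,@@@@@@@@@@
t=11: ,@@@@,@@@@@@@@@@@@
t=12: ,@@@,,@@@@@@@@@@@,
t=13: @@@,@@@@@@@@@@@@,@

1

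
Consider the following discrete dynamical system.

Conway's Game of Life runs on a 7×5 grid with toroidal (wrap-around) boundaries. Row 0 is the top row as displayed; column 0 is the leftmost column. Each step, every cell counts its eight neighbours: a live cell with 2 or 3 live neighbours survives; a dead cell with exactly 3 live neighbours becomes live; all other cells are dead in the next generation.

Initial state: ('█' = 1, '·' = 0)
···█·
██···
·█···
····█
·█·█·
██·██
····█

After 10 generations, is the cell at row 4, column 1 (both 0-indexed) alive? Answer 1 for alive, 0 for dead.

1

t=0: ···█·
██···
·█···
····█
·█·█·
██·██
····█
t=1: █···█
███··
·█···
█·█··
·█·█·
·█·█·
··█··
t=2: █·███
··█·█
·····
█·█··
██·██
·█·█·
█████
t=3: ·····
███·█
·█·█·
█·██·
···█·
·····
·····
t=4: ██···
█████
·····
·█·█·
··███
·····
·····
t=5: ···█·
··███
·····
···██
··███
···█·
·····
t=6: ··███
··███
··█··
··█·█
··█··
··███
·····
t=7: ··█·█
·█··█
·██·█
·██··
·██·█
··██·
·····
t=8: █··█·
·█··█
·····
·····
█····
·███·
··█··
t=9: █████
█···█
·····
·····
·██··
·███·
····█
t=10: ·██··
··█··
·····
·····
·█·█·
██·█·
·····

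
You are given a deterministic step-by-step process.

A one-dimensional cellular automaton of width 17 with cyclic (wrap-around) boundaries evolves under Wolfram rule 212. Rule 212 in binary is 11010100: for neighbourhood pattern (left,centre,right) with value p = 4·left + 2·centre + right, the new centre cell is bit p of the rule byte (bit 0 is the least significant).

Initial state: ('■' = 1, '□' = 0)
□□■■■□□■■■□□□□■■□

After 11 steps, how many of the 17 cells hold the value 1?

8

t=0: □□■■■□□■■■□□□□■■□
t=1: □□□■■■□□■■■□□□□■■
t=2: ■□□□■■■□□■■■□□□□■
t=3: ■■□□□■■■□□■■■□□□□
t=4: □■■□□□■■■□□■■■□□□
t=5: □□■■□□□■■■□□■■■□□
t=6: □□□■■□□□■■■□□■■■□
t=7: □□□□■■□□□■■■□□■■■
t=8: ■□□□□■■□□□■■■□□■■
t=9: ■■□□□□■■□□□■■■□□■
t=10: ■■■□□□□■■□□□■■■□□
t=11: □■■■□□□□■■□□□■■■□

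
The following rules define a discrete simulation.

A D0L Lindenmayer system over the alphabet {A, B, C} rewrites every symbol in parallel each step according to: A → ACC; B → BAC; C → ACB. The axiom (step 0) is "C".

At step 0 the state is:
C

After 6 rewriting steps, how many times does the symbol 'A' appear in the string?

step 0: C
step 1: ACB
step 2: ACCACBBAC
step 3: ACCACBACBACCACBBACBACACCACB
step 4: ACCACBACBACCACBBACACCACBBACACCACBACBACCACBBACBACACCACBBACACCACBACCACBACBACCACBBAC
step 5: ACCACBACBACCACBBACACCACBBACACCACBACBACCACBBACBACACCACBACCA…BBACACCACBACBACCACBBACACCACBBACACCACBACBACCACBBACBACACCACB  (len 243)
step 6: ACCACBACBACCACBBACACCACBBACACCACBACBACCACBBACBACACCACBACCA…BBACACCACBACBACCACBBACBACACCACBBACACCACBACCACBACBACCACBBAC  (len 729)

243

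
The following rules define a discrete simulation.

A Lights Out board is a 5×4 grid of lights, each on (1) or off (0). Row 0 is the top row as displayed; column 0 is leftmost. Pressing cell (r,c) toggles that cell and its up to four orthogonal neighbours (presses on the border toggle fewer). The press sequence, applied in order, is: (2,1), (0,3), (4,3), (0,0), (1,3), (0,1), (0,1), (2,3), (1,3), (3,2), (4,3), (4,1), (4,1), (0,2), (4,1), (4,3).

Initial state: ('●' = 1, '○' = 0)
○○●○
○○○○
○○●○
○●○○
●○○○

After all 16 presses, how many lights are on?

t=0: ○○●○
○○○○
○○●○
○●○○
●○○○
t=1: ○○●○
○●○○
●●○○
○○○○
●○○○
t=2: ○○○●
○●○●
●●○○
○○○○
●○○○
t=3: ○○○●
○●○●
●●○○
○○○●
●○●●
t=4: ●●○●
●●○●
●●○○
○○○●
●○●●
t=5: ●●○○
●●●○
●●○●
○○○●
●○●●
t=6: ○○●○
●○●○
●●○●
○○○●
●○●●
t=7: ●●○○
●●●○
●●○●
○○○●
●○●●
t=8: ●●○○
●●●●
●●●○
○○○○
●○●●
t=9: ●●○●
●●○○
●●●●
○○○○
●○●●
t=10: ●●○●
●●○○
●●○●
○●●●
●○○●
t=11: ●●○●
●●○○
●●○●
○●●○
●○●○
t=12: ●●○●
●●○○
●●○●
○○●○
○●○○
t=13: ●●○●
●●○○
●●○●
○●●○
●○●○
t=14: ●○●○
●●●○
●●○●
○●●○
●○●○
t=15: ●○●○
●●●○
●●○●
○○●○
○●○○
t=16: ●○●○
●●●○
●●○●
○○●●
○●●●

13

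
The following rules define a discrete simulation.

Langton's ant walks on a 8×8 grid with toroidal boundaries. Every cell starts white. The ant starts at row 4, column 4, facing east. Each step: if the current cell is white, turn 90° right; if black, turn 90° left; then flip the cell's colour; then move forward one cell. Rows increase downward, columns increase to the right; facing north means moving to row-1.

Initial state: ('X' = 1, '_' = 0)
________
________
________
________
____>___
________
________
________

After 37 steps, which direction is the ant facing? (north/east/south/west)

north

t=0: ________
________
________
________
____>___
________
________
________
t=1: ________
________
________
________
____X___
____v___
________
________
t=2: ________
________
________
________
____X___
___<X___
________
________
t=3: ________
________
________
________
___^X___
___XX___
________
________
t=4: ________
________
________
________
___X>___
___XX___
________
________
t=5: ________
________
________
____^___
___X____
___XX___
________
________
t=6: ________
________
________
____X>__
___X____
___XX___
________
________
t=7: ________
________
________
____XX__
___X_v__
___XX___
________
________
t=8: ________
________
________
____XX__
___X<X__
___XX___
________
________
t=9: ________
________
________
____^X__
___XXX__
___XX___
________
________
t=10: ________
________
________
___<_X__
___XXX__
___XX___
________
________
t=11: ________
________
___^____
___X_X__
___XXX__
___XX___
________
________
t=12: ________
________
___X>___
___X_X__
___XXX__
___XX___
________
________
t=13: ________
________
___XX___
___XvX__
___XXX__
___XX___
________
________
t=14: ________
________
___XX___
___<XX__
___XXX__
___XX___
________
________
t=15: ________
________
___XX___
____XX__
___vXX__
___XX___
________
________
t=16: ________
________
___XX___
____XX__
____>X__
___XX___
________
________
t=17: ________
________
___XX___
____^X__
_____X__
___XX___
________
________
t=18: ________
________
___XX___
___<_X__
_____X__
___XX___
________
________
t=19: ________
________
___^X___
___X_X__
_____X__
___XX___
________
________
t=20: ________
________
__<_X___
___X_X__
_____X__
___XX___
________
________
t=21: ________
__^_____
__X_X___
___X_X__
_____X__
___XX___
________
________
t=22: ________
__X>____
__X_X___
___X_X__
_____X__
___XX___
________
________
t=23: ________
__XX____
__XvX___
___X_X__
_____X__
___XX___
________
________
t=24: ________
__XX____
__<XX___
___X_X__
_____X__
___XX___
________
________
t=25: ________
__XX____
___XX___
__vX_X__
_____X__
___XX___
________
________
t=26: ________
__XX____
___XX___
_<XX_X__
_____X__
___XX___
________
________
t=27: ________
__XX____
_^_XX___
_XXX_X__
_____X__
___XX___
________
________
t=28: ________
__XX____
_X>XX___
_XXX_X__
_____X__
___XX___
________
________
t=29: ________
__XX____
_XXXX___
_XvX_X__
_____X__
___XX___
________
________
t=30: ________
__XX____
_XXXX___
_X_>_X__
_____X__
___XX___
________
________
t=31: ________
__XX____
_XX^X___
_X___X__
_____X__
___XX___
________
________
t=32: ________
__XX____
_X<_X___
_X___X__
_____X__
___XX___
________
________
t=33: ________
__XX____
_X__X___
_Xv__X__
_____X__
___XX___
________
________
t=34: ________
__XX____
_X__X___
_<X__X__
_____X__
___XX___
________
________
t=35: ________
__XX____
_X__X___
__X__X__
_v___X__
___XX___
________
________
t=36: ________
__XX____
_X__X___
__X__X__
<X___X__
___XX___
________
________
t=37: ________
__XX____
_X__X___
^_X__X__
XX___X__
___XX___
________
________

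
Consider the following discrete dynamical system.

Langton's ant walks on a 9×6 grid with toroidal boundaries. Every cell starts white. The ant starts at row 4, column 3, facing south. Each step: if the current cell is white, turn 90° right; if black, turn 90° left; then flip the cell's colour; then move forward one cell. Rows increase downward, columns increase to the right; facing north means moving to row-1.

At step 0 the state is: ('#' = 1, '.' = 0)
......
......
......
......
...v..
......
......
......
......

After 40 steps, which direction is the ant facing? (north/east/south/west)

south

0) ......
......
......
......
...v..
......
......
......
......
1) ......
......
......
......
..<#..
......
......
......
......
2) ......
......
......
..^...
..##..
......
......
......
......
3) ......
......
......
..#>..
..##..
......
......
......
......
4) ......
......
......
..##..
..#v..
......
......
......
......
5) ......
......
......
..##..
..#.>.
......
......
......
......
6) ......
......
......
..##..
..#.#.
....v.
......
......
......
7) ......
......
......
..##..
..#.#.
...<#.
......
......
......
8) ......
......
......
..##..
..#^#.
...##.
......
......
......
9) ......
......
......
..##..
..##>.
...##.
......
......
......
10) ......
......
......
..##^.
..##..
...##.
......
......
......
11) ......
......
......
..###>
..##..
...##.
......
......
......
12) ......
......
......
..####
..##.v
...##.
......
......
......
13) ......
......
......
..####
..##<#
...##.
......
......
......
14) ......
......
......
..##^#
..####
...##.
......
......
......
15) ......
......
......
..#<.#
..####
...##.
......
......
......
16) ......
......
......
..#..#
..#v##
...##.
......
......
......
17) ......
......
......
..#..#
..#.>#
...##.
......
......
......
18) ......
......
......
..#.^#
..#..#
...##.
......
......
......
19) ......
......
......
..#.#>
..#..#
...##.
......
......
......
20) ......
......
.....^
..#.#.
..#..#
...##.
......
......
......
21) ......
......
>....#
..#.#.
..#..#
...##.
......
......
......
22) ......
......
#....#
v.#.#.
..#..#
...##.
......
......
......
23) ......
......
#....#
#.#.#<
..#..#
...##.
......
......
......
24) ......
......
#....^
#.#.##
..#..#
...##.
......
......
......
25) ......
......
#...<.
#.#.##
..#..#
...##.
......
......
......
26) ......
....^.
#...#.
#.#.##
..#..#
...##.
......
......
......
27) ......
....#>
#...#.
#.#.##
..#..#
...##.
......
......
......
28) ......
....##
#...#v
#.#.##
..#..#
...##.
......
......
......
29) ......
....##
#...<#
#.#.##
..#..#
...##.
......
......
......
30) ......
....##
#....#
#.#.v#
..#..#
...##.
......
......
......
31) ......
....##
#....#
#.#..>
..#..#
...##.
......
......
......
32) ......
....##
#....^
#.#...
..#..#
...##.
......
......
......
33) ......
....##
#...<.
#.#...
..#..#
...##.
......
......
......
34) ......
....^#
#...#.
#.#...
..#..#
...##.
......
......
......
35) ......
...<.#
#...#.
#.#...
..#..#
...##.
......
......
......
36) ...^..
...#.#
#...#.
#.#...
..#..#
...##.
......
......
......
37) ...#>.
...#.#
#...#.
#.#...
..#..#
...##.
......
......
......
38) ...##.
...#v#
#...#.
#.#...
..#..#
...##.
......
......
......
39) ...##.
...<##
#...#.
#.#...
..#..#
...##.
......
......
......
40) ...##.
....##
#..v#.
#.#...
..#..#
...##.
......
......
......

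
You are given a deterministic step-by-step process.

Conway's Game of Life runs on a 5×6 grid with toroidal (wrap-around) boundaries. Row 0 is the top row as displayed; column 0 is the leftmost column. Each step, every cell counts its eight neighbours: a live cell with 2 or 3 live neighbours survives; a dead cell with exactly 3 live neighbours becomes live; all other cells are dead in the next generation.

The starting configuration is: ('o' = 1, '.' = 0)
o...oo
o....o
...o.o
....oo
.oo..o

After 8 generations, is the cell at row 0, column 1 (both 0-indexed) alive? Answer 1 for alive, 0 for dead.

0) o...oo
o....o
...o.o
....oo
.oo..o
1) ....o.
......
......
..oo.o
.o.o..
2) ......
......
......
..ooo.
...o..
3) ......
......
...o..
..ooo.
..ooo.
4) ...o..
......
..ooo.
......
..o.o.
5) ...o..
..o.o.
...o..
..o.o.
...o..
6) ..ooo.
..o.o.
..o.o.
..o.o.
..ooo.
7) .o...o
.oo.oo
.oo.oo
.oo.oo
.o...o
8) .o...o
......
......
......
.o...o

1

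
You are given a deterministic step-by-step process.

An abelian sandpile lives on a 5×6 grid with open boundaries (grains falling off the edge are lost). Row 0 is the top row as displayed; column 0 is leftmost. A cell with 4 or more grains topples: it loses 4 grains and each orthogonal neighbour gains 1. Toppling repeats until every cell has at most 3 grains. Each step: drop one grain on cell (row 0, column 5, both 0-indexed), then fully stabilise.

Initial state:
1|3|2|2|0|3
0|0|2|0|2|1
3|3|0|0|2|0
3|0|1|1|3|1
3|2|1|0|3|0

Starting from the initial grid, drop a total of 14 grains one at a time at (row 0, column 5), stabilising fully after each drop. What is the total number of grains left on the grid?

0) 1|3|2|2|0|3
0|0|2|0|2|1
3|3|0|0|2|0
3|0|1|1|3|1
3|2|1|0|3|0
1) 1|3|2|2|1|0
0|0|2|0|2|2
3|3|0|0|2|0
3|0|1|1|3|1
3|2|1|0|3|0
2) 1|3|2|2|1|1
0|0|2|0|2|2
3|3|0|0|2|0
3|0|1|1|3|1
3|2|1|0|3|0
3) 1|3|2|2|1|2
0|0|2|0|2|2
3|3|0|0|2|0
3|0|1|1|3|1
3|2|1|0|3|0
4) 1|3|2|2|1|3
0|0|2|0|2|2
3|3|0|0|2|0
3|0|1|1|3|1
3|2|1|0|3|0
5) 1|3|2|2|2|0
0|0|2|0|2|3
3|3|0|0|2|0
3|0|1|1|3|1
3|2|1|0|3|0
6) 1|3|2|2|2|1
0|0|2|0|2|3
3|3|0|0|2|0
3|0|1|1|3|1
3|2|1|0|3|0
7) 1|3|2|2|2|2
0|0|2|0|2|3
3|3|0|0|2|0
3|0|1|1|3|1
3|2|1|0|3|0
8) 1|3|2|2|2|3
0|0|2|0|2|3
3|3|0|0|2|0
3|0|1|1|3|1
3|2|1|0|3|0
9) 1|3|2|2|3|1
0|0|2|0|3|0
3|3|0|0|2|1
3|0|1|1|3|1
3|2|1|0|3|0
10) 1|3|2|2|3|2
0|0|2|0|3|0
3|3|0|0|2|1
3|0|1|1|3|1
3|2|1|0|3|0
11) 1|3|2|2|3|3
0|0|2|0|3|0
3|3|0|0|2|1
3|0|1|1|3|1
3|2|1|0|3|0
12) 1|3|2|3|1|1
0|0|2|1|0|2
3|3|0|0|3|1
3|0|1|1|3|1
3|2|1|0|3|0
13) 1|3|2|3|1|2
0|0|2|1|0|2
3|3|0|0|3|1
3|0|1|1|3|1
3|2|1|0|3|0
14) 1|3|2|3|1|3
0|0|2|1|0|2
3|3|0|0|3|1
3|0|1|1|3|1
3|2|1|0|3|0

46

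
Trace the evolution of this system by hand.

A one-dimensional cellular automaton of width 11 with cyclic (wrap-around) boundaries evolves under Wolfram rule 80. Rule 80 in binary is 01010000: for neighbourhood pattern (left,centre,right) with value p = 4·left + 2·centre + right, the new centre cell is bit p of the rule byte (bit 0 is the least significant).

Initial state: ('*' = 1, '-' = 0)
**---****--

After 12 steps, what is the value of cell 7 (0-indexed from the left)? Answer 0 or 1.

0

[0] **---****--
[1] -**-----**-
[2] --**-----**
[3] *--**-----*
[4] **--**-----
[5] -**--**----
[6] --**--**---
[7] ---**--**--
[8] ----**--**-
[9] -----**--**
[10] *-----**--*
[11] **-----**--
[12] -**-----**-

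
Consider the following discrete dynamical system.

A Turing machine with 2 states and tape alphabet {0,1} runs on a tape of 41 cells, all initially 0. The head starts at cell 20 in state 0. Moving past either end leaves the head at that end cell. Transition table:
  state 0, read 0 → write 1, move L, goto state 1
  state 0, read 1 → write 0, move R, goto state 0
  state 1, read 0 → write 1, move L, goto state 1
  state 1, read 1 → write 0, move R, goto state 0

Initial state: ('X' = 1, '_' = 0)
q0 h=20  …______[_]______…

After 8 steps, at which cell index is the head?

k=0  q0 h=20  …______[_]______…
k=1  q1 h=19  …______[_]X_____…
k=2  q1 h=18  …______[_]XX____…
k=3  q1 h=17  …______[_]XXX___…
k=4  q1 h=16  …______[_]XXXX__…
k=5  q1 h=15  …______[_]XXXXX_…
k=6  q1 h=14  …______[_]XXXXXX…
k=7  q1 h=13  …______[_]XXXXXX…
k=8  q1 h=12  …______[_]XXXXXX…

12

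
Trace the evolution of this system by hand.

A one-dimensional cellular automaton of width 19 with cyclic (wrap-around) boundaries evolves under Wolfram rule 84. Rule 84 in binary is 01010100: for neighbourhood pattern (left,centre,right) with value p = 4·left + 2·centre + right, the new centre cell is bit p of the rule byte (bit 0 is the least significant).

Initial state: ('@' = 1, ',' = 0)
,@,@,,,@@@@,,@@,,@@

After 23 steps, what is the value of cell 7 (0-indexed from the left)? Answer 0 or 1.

step 0: ,@,@,,,@@@@,,@@,,@@
step 1: ,@,@@,,,,,@@,,@@,,@
step 2: ,@,,@@,,,,,@@,,@@,@
step 3: ,@@,,@@,,,,,@@,,@,@
step 4: ,,@@,,@@,,,,,@@,@,@
step 5: @,,@@,,@@,,,,,@,@,@
step 6: @@,,@@,,@@,,,,@,@,,
step 7: ,@@,,@@,,@@,,,@,@@,
step 8: ,,@@,,@@,,@@,,@,,@@
step 9: @,,@@,,@@,,@@,@@,,@
step 10: @@,,@@,,@@,,@,,@@,,
step 11: ,@@,,@@,,@@,@@,,@@,
step 12: ,,@@,,@@,,@,,@@,,@@
step 13: @,,@@,,@@,@@,,@@,,@
step 14: @@,,@@,,@,,@@,,@@,,
step 15: ,@@,,@@,@@,,@@,,@@,
step 16: ,,@@,,@,,@@,,@@,,@@
step 17: @,,@@,@@,,@@,,@@,,@
step 18: @@,,@,,@@,,@@,,@@,,
step 19: ,@@,@@,,@@,,@@,,@@,
step 20: ,,@,,@@,,@@,,@@,,@@
step 21: @,@@,,@@,,@@,,@@,,@
step 22: @,,@@,,@@,,@@,,@@,,
step 23: @@,,@@,,@@,,@@,,@@,

0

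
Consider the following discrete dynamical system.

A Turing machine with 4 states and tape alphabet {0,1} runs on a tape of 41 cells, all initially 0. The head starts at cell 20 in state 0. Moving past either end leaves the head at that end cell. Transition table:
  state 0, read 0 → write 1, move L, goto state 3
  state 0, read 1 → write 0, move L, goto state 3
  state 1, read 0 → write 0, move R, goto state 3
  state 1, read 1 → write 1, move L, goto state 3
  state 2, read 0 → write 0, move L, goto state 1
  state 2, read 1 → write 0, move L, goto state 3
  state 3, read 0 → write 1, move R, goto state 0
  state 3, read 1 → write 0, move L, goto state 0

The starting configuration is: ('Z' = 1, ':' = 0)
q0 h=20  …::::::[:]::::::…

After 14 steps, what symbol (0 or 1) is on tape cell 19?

0

gen 0: q0 h=20  …::::::[:]::::::…
gen 1: q3 h=19  …::::::[:]Z:::::…
gen 2: q0 h=20  …:::::Z[Z]::::::…
gen 3: q3 h=19  …::::::[Z]::::::…
gen 4: q0 h=18  …::::::[:]::::::…
gen 5: q3 h=17  …::::::[:]Z:::::…
gen 6: q0 h=18  …:::::Z[Z]::::::…
gen 7: q3 h=17  …::::::[Z]::::::…
gen 8: q0 h=16  …::::::[:]::::::…
gen 9: q3 h=15  …::::::[:]Z:::::…
gen 10: q0 h=16  …:::::Z[Z]::::::…
gen 11: q3 h=15  …::::::[Z]::::::…
gen 12: q0 h=14  …::::::[:]::::::…
gen 13: q3 h=13  …::::::[:]Z:::::…
gen 14: q0 h=14  …:::::Z[Z]::::::…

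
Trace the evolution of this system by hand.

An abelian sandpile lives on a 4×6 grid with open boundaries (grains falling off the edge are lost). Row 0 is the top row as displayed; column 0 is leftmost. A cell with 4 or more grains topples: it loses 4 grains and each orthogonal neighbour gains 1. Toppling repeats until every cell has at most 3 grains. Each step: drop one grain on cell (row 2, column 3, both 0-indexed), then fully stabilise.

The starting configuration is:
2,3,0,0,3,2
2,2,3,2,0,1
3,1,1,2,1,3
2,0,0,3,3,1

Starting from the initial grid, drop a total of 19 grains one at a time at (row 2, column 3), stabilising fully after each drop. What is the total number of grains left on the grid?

49

0) 2,3,0,0,3,2
2,2,3,2,0,1
3,1,1,2,1,3
2,0,0,3,3,1
1) 2,3,0,0,3,2
2,2,3,2,0,1
3,1,1,3,1,3
2,0,0,3,3,1
2) 2,3,0,0,3,2
2,2,3,3,0,1
3,1,2,1,3,3
2,0,1,1,0,2
3) 2,3,0,0,3,2
2,2,3,3,0,1
3,1,2,2,3,3
2,0,1,1,0,2
4) 2,3,0,0,3,2
2,2,3,3,0,1
3,1,2,3,3,3
2,0,1,1,0,2
5) 2,3,1,1,3,2
2,3,1,1,2,2
3,2,0,3,1,0
2,0,2,2,1,3
6) 2,3,1,1,3,2
2,3,1,2,2,2
3,2,1,0,2,0
2,0,2,3,1,3
7) 2,3,1,1,3,2
2,3,1,2,2,2
3,2,1,1,2,0
2,0,2,3,1,3
8) 2,3,1,1,3,2
2,3,1,2,2,2
3,2,1,2,2,0
2,0,2,3,1,3
9) 2,3,1,1,3,2
2,3,1,2,2,2
3,2,1,3,2,0
2,0,2,3,1,3
10) 2,3,1,1,3,2
2,3,1,3,2,2
3,2,2,1,3,0
2,0,3,0,2,3
11) 2,3,1,1,3,2
2,3,1,3,2,2
3,2,2,2,3,0
2,0,3,0,2,3
12) 2,3,1,1,3,2
2,3,1,3,2,2
3,2,2,3,3,0
2,0,3,0,2,3
13) 2,3,1,3,0,3
2,3,2,1,1,3
3,2,3,2,1,1
2,0,3,1,3,3
14) 2,3,1,3,0,3
2,3,2,1,1,3
3,2,3,3,1,1
2,0,3,1,3,3
15) 2,3,1,3,0,3
2,3,3,2,1,3
3,3,1,1,2,1
2,1,0,3,3,3
16) 2,3,1,3,0,3
2,3,3,2,1,3
3,3,1,2,2,1
2,1,0,3,3,3
17) 2,3,1,3,0,3
2,3,3,2,1,3
3,3,1,3,2,1
2,1,0,3,3,3
18) 2,3,1,3,0,3
2,3,3,3,2,3
3,3,2,2,0,3
2,1,1,1,2,0
19) 2,3,1,3,0,3
2,3,3,3,2,3
3,3,2,3,0,3
2,1,1,1,2,0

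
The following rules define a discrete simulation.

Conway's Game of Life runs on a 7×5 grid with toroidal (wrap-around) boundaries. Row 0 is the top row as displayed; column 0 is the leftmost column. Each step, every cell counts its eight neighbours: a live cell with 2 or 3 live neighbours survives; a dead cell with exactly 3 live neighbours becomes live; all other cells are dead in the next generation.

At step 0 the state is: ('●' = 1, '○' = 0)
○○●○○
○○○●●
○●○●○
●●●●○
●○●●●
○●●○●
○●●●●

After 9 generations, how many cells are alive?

30

step 0: ○○●○○
○○○●●
○●○●○
●●●●○
●○●●●
○●●○●
○●●●●
step 1: ●●○○○
○○○●●
○●○○○
○○○○○
○○○○○
○○○○○
○○○○●
step 2: ●○○●○
○●●○●
○○○○○
○○○○○
○○○○○
○○○○○
●○○○○
step 3: ●○●●○
●●●●●
○○○○○
○○○○○
○○○○○
○○○○○
○○○○●
step 4: ○○○○○
●○○○○
●●●●●
○○○○○
○○○○○
○○○○○
○○○●●
step 5: ○○○○●
●○●●○
●●●●●
●●●●●
○○○○○
○○○○○
○○○○○
step 6: ○○○●●
○○○○○
○○○○○
○○○○○
●●●●●
○○○○○
○○○○○
step 7: ○○○○○
○○○○○
○○○○○
●●●●●
●●●●●
●●●●●
○○○○○
step 8: ○○○○○
○○○○○
●●●●●
○○○○○
○○○○○
○○○○○
●●●●●
step 9: ●●●●●
●●●●●
●●●●●
●●●●●
○○○○○
●●●●●
●●●●●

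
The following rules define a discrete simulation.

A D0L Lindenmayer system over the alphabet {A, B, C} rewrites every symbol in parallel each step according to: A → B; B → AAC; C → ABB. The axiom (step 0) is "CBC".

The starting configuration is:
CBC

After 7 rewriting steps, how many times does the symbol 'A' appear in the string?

gen 0: CBC
gen 1: ABBAACABB
gen 2: BAACAACBBABBBAACAAC
gen 3: AACBBABBBBABBAACAACBAACAACAACBBABBBBABB
gen 4: BBABBAACAACBAACAACAACAACBAACAACBBABBBBABBAACBBABBBBABBBBABBAACAACBAACAACAACAACBAACAAC
gen 5: AACAACBAACAACBBABBBBABBAACBBABBBBABBBBABBBBABBAACBBABBBBAB…ACAACBAACAACBBABBBBABBAACBBABBBBABBBBABBBBABBAACBBABBBBABB  (len 175)
gen 6: BBABBBBABBAACBBABBBBABBAACAACBAACAACAACAACBAACAACBBABBAACA…CAACAACBAACAACAACAACBAACAACBBABBAACAACBAACAACAACAACBAACAAC  (len 379)
gen 7: AACAACBAACAACAACAACBAACAACBBABBAACAACBAACAACAACAACBAACAACB…ACAACBAACAACBBABBBBABBAACBBABBBBABBBBABBBBABBAACBBABBBBABB  (len 785)

332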